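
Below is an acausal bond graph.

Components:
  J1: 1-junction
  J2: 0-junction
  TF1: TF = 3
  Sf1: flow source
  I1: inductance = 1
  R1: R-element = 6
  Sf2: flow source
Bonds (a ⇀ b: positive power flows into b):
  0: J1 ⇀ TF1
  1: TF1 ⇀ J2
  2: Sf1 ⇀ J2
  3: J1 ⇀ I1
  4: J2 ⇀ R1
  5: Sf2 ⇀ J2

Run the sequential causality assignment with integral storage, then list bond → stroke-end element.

b2 |Sf1  (source Sf1 imposes f)
b5 |Sf2  (Sf2 fixes flow; stroke at Sf2)
b3 |I1  (I1 integral (f out))
b0 |J1  (common-f at J1 fixed by 3)
b1 |TF1  (TF1: transformer flips bond 0)
b4 |J2  (J2 needs exactly one e-in)

bond 0 |J1
bond 1 |TF1
bond 2 |Sf1
bond 3 |I1
bond 4 |J2
bond 5 |Sf2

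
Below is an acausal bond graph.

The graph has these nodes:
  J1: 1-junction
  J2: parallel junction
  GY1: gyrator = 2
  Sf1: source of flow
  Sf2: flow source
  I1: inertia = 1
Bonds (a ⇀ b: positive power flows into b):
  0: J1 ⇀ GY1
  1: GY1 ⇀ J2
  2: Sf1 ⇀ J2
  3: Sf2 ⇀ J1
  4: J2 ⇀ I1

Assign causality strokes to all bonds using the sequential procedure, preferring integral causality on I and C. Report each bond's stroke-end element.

β0 stroke→J1
β1 stroke→J2
β2 stroke→Sf1
β3 stroke→Sf2
β4 stroke→I1

β2 →Sf1  (Sf1: flow source, stroke at near end)
β3 →Sf2  (source Sf2 imposes f)
β0 →J1  (J1 flow already set via bond 3)
β1 →J2  (GY GY1: same side as bond 0)
β4 →I1  (J2 effort already set via bond 1)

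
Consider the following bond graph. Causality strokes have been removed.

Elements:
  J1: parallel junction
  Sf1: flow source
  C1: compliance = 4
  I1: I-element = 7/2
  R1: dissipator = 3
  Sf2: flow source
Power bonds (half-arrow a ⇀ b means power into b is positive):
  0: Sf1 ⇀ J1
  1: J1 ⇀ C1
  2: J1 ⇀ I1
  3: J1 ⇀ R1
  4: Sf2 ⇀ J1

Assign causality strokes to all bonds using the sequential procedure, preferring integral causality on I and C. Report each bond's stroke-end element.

b0 |Sf1
b1 |J1
b2 |I1
b3 |R1
b4 |Sf2

bond 0 stroke at Sf1  (Sf1: flow source, stroke at near end)
bond 4 stroke at Sf2  (Sf2: flow source, stroke at near end)
bond 1 stroke at J1  (C1 integral (e out))
bond 2 stroke at I1  (J1: bond 1 brought effort, rest push out)
bond 3 stroke at R1  (0-jn J1 has e-setter on 1)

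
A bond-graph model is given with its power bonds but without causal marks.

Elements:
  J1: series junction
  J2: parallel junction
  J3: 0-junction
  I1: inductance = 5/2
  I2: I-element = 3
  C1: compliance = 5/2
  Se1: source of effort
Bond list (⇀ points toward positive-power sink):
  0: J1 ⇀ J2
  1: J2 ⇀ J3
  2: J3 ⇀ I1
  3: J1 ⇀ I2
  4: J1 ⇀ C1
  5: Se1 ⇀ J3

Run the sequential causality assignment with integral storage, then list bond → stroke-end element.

bond 0 |J1
bond 1 |J2
bond 2 |I1
bond 3 |I2
bond 4 |J1
bond 5 |J3

bond 5 stroke→J3  (Se1 fixes effort; stroke away)
bond 1 stroke→J2  (common-e at J3 fixed by 5)
bond 2 stroke→I1  (0-jn J3 has e-setter on 5)
bond 0 stroke→J1  (J2 effort already set via bond 1)
bond 3 stroke→I2  (I2 integral (f out))
bond 4 stroke→J1  (J1 flow already set via bond 3)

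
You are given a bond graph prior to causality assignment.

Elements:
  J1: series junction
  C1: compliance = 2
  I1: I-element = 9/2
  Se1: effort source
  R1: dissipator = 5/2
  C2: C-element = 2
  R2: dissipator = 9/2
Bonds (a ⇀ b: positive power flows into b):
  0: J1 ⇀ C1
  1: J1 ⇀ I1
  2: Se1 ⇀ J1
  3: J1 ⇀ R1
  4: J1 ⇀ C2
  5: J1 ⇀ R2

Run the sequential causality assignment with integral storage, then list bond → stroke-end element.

b2 →J1  (Se1 (Se) sets effort on bond)
b0 →J1  (C1 integral (e out))
b1 →I1  (I1 integral (f out))
b3 →J1  (common-f at J1 fixed by 1)
b4 →J1  (J1: bond 1 brought flow, rest push out)
b5 →J1  (J1: bond 1 brought flow, rest push out)

β0 →J1
β1 →I1
β2 →J1
β3 →J1
β4 →J1
β5 →J1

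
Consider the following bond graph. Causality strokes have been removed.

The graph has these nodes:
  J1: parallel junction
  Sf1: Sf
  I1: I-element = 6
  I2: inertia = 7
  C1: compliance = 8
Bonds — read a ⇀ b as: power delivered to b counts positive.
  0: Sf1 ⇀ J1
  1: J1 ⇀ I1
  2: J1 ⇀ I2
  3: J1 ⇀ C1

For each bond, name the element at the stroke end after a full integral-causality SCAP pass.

bond 0 →Sf1  (source Sf1 imposes f)
bond 1 →I1  (I1: I, integral causality)
bond 2 →I2  (prefer integral on I2)
bond 3 →J1  (only one effort-in slot at J1)

#0 stroke→Sf1
#1 stroke→I1
#2 stroke→I2
#3 stroke→J1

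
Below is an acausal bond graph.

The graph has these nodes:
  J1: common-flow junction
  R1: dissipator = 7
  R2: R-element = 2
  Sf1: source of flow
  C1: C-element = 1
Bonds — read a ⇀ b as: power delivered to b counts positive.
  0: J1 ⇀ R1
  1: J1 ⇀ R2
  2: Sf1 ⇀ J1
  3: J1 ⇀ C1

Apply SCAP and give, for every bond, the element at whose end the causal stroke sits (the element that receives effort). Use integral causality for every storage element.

bond 0 |J1
bond 1 |J1
bond 2 |Sf1
bond 3 |J1

b2 stroke at Sf1  (Sf1 fixes flow; stroke at Sf1)
b0 stroke at J1  (common-f at J1 fixed by 2)
b1 stroke at J1  (1-jn J1 has f-setter on 2)
b3 stroke at J1  (J1: bond 2 brought flow, rest push out)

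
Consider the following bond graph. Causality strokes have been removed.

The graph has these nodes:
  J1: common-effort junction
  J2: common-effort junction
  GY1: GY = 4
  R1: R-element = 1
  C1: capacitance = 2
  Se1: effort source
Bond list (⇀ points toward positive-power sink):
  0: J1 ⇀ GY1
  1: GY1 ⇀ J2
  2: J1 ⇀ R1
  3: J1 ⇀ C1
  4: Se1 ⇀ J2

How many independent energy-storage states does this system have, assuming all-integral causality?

bond 4 →J2  (source Se1 imposes e)
bond 1 →GY1  (J2 effort already set via bond 4)
bond 0 →GY1  (GY1: gyrator matches bond 1)
bond 3 →J1  (C1: C, integral causality)
bond 2 →R1  (common-e at J1 fixed by 3)

1  (C1 all integral)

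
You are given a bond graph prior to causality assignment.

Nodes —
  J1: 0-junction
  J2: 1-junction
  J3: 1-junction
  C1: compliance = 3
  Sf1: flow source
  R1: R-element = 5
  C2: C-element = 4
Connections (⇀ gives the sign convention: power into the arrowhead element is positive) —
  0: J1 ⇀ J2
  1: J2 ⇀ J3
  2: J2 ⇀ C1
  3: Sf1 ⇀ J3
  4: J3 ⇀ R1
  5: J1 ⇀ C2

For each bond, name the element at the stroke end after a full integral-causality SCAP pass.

β3 stroke→Sf1  (Sf1 fixes flow; stroke at Sf1)
β1 stroke→J3  (1-jn J3 has f-setter on 3)
β4 stroke→J3  (common-f at J3 fixed by 3)
β0 stroke→J2  (J2 flow already set via bond 1)
β2 stroke→J2  (J2 flow already set via bond 1)
β5 stroke→J1  (only one effort-in slot at J1)

β0 stroke→J2
β1 stroke→J3
β2 stroke→J2
β3 stroke→Sf1
β4 stroke→J3
β5 stroke→J1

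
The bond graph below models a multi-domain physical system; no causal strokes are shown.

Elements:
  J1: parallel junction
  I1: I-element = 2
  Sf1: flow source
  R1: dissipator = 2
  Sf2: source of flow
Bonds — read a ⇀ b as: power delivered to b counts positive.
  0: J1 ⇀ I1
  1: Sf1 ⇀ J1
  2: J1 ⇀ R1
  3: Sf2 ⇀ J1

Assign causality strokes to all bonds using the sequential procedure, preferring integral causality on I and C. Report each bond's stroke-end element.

b0 →I1
b1 →Sf1
b2 →J1
b3 →Sf2

b1 stroke→Sf1  (Sf1: flow source, stroke at near end)
b3 stroke→Sf2  (Sf2 fixes flow; stroke at Sf2)
b0 stroke→I1  (prefer integral on I1)
b2 stroke→J1  (J1: last free bond brings effort in)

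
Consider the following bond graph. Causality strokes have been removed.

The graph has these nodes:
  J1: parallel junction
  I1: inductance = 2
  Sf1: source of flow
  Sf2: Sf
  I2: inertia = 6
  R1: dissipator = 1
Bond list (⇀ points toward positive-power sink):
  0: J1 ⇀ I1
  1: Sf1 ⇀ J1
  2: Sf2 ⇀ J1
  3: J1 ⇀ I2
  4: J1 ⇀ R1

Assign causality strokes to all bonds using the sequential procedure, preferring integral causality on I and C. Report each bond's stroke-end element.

β1 |Sf1  (Sf1 (Sf) sets flow on bond)
β2 |Sf2  (Sf2 (Sf) sets flow on bond)
β0 |I1  (I1 integral (f out))
β3 |I2  (I2: I, integral causality)
β4 |J1  (only one effort-in slot at J1)

bond 0 →I1
bond 1 →Sf1
bond 2 →Sf2
bond 3 →I2
bond 4 →J1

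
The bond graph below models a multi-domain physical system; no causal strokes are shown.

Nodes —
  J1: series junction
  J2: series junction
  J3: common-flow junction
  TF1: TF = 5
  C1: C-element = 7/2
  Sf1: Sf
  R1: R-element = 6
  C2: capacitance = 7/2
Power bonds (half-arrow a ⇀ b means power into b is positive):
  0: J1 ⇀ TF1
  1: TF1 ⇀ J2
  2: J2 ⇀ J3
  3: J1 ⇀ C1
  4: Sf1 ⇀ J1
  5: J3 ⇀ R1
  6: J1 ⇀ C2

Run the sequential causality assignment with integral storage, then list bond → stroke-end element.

b0 stroke→J1
b1 stroke→TF1
b2 stroke→J2
b3 stroke→J1
b4 stroke→Sf1
b5 stroke→J3
b6 stroke→J1

bond 4 stroke at Sf1  (Sf1 (Sf) sets flow on bond)
bond 0 stroke at J1  (1-jn J1 has f-setter on 4)
bond 3 stroke at J1  (1-jn J1 has f-setter on 4)
bond 6 stroke at J1  (J1: bond 4 brought flow, rest push out)
bond 1 stroke at TF1  (TF1: transformer flips bond 0)
bond 2 stroke at J2  (1-jn J2 has f-setter on 1)
bond 5 stroke at J3  (J3: bond 2 brought flow, rest push out)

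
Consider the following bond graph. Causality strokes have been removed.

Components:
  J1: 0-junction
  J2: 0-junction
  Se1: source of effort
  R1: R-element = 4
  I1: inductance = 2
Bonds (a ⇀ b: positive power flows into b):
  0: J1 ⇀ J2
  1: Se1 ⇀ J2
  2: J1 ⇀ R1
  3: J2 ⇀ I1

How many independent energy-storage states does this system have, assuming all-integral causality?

β1 stroke at J2  (Se1 (Se) sets effort on bond)
β0 stroke at J1  (J2 effort already set via bond 1)
β3 stroke at I1  (J2 effort already set via bond 1)
β2 stroke at R1  (0-jn J1 has e-setter on 0)

1  (I1 all integral)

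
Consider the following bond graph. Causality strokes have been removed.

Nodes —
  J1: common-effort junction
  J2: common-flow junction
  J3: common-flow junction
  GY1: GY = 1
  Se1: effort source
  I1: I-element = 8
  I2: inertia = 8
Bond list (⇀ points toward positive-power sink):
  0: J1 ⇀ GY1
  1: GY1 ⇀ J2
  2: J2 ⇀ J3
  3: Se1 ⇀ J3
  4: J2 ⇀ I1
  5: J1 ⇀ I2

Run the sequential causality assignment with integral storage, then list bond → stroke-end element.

b3 |J3  (Se1 (Se) sets effort on bond)
b2 |J2  (J3 needs exactly one f-in)
b4 |I1  (I1: I, integral causality)
b1 |J2  (J2 flow already set via bond 4)
b0 |J1  (through GY1, causality inverts; strokes same side of GY1)
b5 |I2  (J1 effort already set via bond 0)

b0 stroke at J1
b1 stroke at J2
b2 stroke at J2
b3 stroke at J3
b4 stroke at I1
b5 stroke at I2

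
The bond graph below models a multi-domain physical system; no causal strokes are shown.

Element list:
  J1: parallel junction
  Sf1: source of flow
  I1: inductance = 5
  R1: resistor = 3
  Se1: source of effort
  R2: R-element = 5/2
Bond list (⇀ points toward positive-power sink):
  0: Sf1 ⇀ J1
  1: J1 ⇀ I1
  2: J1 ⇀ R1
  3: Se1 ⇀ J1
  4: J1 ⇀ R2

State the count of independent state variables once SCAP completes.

#0 stroke at Sf1  (source Sf1 imposes f)
#3 stroke at J1  (source Se1 imposes e)
#1 stroke at I1  (0-jn J1 has e-setter on 3)
#2 stroke at R1  (0-jn J1 has e-setter on 3)
#4 stroke at R2  (J1: bond 3 brought effort, rest push out)

1  (I1 all integral)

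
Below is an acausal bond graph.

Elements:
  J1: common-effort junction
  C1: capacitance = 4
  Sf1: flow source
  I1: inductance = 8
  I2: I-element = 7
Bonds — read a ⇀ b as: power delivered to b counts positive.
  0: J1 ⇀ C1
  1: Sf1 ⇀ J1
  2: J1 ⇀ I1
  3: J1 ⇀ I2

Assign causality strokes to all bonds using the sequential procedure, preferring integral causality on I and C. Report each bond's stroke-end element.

#0 |J1
#1 |Sf1
#2 |I1
#3 |I2

bond 1 stroke→Sf1  (Sf1 (Sf) sets flow on bond)
bond 0 stroke→J1  (prefer integral on C1)
bond 2 stroke→I1  (J1 effort already set via bond 0)
bond 3 stroke→I2  (0-jn J1 has e-setter on 0)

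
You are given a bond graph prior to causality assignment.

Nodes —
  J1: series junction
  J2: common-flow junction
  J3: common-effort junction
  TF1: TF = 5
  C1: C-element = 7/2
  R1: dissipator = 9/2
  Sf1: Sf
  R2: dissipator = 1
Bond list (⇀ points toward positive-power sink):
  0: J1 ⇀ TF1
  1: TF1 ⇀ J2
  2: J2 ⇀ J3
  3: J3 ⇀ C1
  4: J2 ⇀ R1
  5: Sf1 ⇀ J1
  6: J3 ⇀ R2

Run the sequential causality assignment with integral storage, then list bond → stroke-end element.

b0 stroke at J1
b1 stroke at TF1
b2 stroke at J2
b3 stroke at J3
b4 stroke at J2
b5 stroke at Sf1
b6 stroke at R2

β5 |Sf1  (Sf1: flow source, stroke at near end)
β0 |J1  (common-f at J1 fixed by 5)
β1 |TF1  (TF1: transformer flips bond 0)
β2 |J2  (common-f at J2 fixed by 1)
β4 |J2  (common-f at J2 fixed by 1)
β3 |J3  (prefer integral on C1)
β6 |R2  (common-e at J3 fixed by 3)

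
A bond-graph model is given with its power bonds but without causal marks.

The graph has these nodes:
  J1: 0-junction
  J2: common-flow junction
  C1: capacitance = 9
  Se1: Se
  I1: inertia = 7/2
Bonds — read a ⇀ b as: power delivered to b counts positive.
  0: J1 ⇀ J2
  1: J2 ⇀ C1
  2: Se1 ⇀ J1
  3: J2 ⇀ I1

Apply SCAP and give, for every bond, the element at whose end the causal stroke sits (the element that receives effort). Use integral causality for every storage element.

b0 |J2
b1 |J2
b2 |J1
b3 |I1

bond 2 stroke at J1  (Se1 (Se) sets effort on bond)
bond 0 stroke at J2  (J1 effort already set via bond 2)
bond 1 stroke at J2  (C1: C, integral causality)
bond 3 stroke at I1  (closing 1-jn rule on J2)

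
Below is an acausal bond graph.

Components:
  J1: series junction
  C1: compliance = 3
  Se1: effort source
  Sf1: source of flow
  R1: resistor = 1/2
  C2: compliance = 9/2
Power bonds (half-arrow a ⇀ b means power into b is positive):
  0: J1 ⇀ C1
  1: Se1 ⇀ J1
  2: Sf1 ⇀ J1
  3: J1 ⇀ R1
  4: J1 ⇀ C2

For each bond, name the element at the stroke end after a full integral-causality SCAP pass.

#0 stroke at J1
#1 stroke at J1
#2 stroke at Sf1
#3 stroke at J1
#4 stroke at J1

b1 →J1  (Se1 (Se) sets effort on bond)
b2 →Sf1  (Sf1: flow source, stroke at near end)
b0 →J1  (1-jn J1 has f-setter on 2)
b3 →J1  (J1: bond 2 brought flow, rest push out)
b4 →J1  (J1 flow already set via bond 2)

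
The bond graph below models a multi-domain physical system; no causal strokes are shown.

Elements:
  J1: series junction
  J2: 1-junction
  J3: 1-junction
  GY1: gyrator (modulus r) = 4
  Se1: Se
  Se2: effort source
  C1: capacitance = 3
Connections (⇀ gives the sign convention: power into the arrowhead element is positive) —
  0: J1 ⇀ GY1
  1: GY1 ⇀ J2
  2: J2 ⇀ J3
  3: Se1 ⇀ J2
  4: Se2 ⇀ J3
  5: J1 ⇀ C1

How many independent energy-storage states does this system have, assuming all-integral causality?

1  (C1 all integral)

β3 →J2  (Se1 fixes effort; stroke away)
β4 →J3  (Se2 (Se) sets effort on bond)
β2 →J2  (only one flow-in slot at J3)
β1 →GY1  (J2 needs exactly one f-in)
β0 →GY1  (through GY1, causality inverts; strokes same side of GY1)
β5 →J1  (1-jn J1 has f-setter on 0)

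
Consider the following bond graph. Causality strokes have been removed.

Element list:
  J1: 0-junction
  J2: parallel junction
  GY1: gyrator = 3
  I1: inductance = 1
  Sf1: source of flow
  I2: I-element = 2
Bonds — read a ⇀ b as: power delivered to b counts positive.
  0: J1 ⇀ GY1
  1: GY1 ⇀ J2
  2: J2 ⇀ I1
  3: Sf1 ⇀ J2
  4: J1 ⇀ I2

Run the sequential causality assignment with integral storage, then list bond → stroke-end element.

b3 →Sf1  (Sf1 (Sf) sets flow on bond)
b2 →I1  (I1 integral (f out))
b1 →J2  (only one effort-in slot at J2)
b0 →J1  (GY1 both-in/both-out from 1)
b4 →I2  (0-jn J1 has e-setter on 0)

bond 0 stroke→J1
bond 1 stroke→J2
bond 2 stroke→I1
bond 3 stroke→Sf1
bond 4 stroke→I2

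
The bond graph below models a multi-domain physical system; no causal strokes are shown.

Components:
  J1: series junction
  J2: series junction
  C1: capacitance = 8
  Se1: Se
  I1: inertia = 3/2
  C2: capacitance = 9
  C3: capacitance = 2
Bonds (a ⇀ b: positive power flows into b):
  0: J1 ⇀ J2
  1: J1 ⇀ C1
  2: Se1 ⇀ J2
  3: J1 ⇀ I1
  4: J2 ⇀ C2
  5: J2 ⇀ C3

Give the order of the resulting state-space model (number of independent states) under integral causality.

4  (C1, C2, C3, I1 all integral)

b2 stroke→J2  (Se1 (Se) sets effort on bond)
b1 stroke→J1  (C1 integral (e out))
b3 stroke→I1  (I1: I, integral causality)
b0 stroke→J1  (common-f at J1 fixed by 3)
b4 stroke→J2  (common-f at J2 fixed by 0)
b5 stroke→J2  (J2: bond 0 brought flow, rest push out)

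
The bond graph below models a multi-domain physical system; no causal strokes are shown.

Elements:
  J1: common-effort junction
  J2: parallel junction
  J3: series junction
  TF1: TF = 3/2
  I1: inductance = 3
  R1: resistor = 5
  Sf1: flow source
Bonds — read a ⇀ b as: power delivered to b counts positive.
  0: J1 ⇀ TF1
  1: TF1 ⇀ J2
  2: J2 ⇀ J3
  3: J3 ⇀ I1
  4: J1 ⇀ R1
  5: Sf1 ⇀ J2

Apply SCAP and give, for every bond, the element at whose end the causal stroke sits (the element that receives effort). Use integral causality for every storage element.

#0 |TF1
#1 |J2
#2 |J3
#3 |I1
#4 |J1
#5 |Sf1

#5 stroke at Sf1  (Sf1: flow source, stroke at near end)
#3 stroke at I1  (I1: I, integral causality)
#2 stroke at J3  (J3: bond 3 brought flow, rest push out)
#1 stroke at J2  (closing 0-jn rule on J2)
#0 stroke at TF1  (through TF1, causality passes straight; one stroke at TF1)
#4 stroke at J1  (only one effort-in slot at J1)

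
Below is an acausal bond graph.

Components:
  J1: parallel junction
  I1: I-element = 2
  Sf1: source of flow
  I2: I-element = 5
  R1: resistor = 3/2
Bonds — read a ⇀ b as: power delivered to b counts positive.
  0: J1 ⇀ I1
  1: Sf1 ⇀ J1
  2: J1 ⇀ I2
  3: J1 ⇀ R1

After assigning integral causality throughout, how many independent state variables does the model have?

#1 stroke at Sf1  (source Sf1 imposes f)
#0 stroke at I1  (I1 integral (f out))
#2 stroke at I2  (prefer integral on I2)
#3 stroke at J1  (J1 needs exactly one e-in)

2  (I1, I2 all integral)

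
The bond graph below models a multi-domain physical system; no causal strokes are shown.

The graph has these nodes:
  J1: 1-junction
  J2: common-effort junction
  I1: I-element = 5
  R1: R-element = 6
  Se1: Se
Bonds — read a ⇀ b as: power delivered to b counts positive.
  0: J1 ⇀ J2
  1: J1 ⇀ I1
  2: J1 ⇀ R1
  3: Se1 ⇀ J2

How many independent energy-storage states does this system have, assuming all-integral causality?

1  (I1 all integral)

bond 3 stroke→J2  (source Se1 imposes e)
bond 0 stroke→J1  (0-jn J2 has e-setter on 3)
bond 1 stroke→I1  (I1: I, integral causality)
bond 2 stroke→J1  (J1 flow already set via bond 1)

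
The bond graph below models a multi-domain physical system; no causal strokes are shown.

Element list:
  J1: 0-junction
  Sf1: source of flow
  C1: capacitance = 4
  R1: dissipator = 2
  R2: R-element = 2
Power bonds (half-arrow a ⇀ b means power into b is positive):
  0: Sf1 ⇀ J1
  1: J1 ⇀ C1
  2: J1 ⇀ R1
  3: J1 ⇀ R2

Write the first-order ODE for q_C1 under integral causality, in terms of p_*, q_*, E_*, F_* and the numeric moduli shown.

dq_C1/dt = F_Sf1 - q_C1/4

β0 |Sf1  (Sf1 (Sf) sets flow on bond)
β1 |J1  (prefer integral on C1)
β2 |R1  (J1: bond 1 brought effort, rest push out)
β3 |R2  (common-e at J1 fixed by 1)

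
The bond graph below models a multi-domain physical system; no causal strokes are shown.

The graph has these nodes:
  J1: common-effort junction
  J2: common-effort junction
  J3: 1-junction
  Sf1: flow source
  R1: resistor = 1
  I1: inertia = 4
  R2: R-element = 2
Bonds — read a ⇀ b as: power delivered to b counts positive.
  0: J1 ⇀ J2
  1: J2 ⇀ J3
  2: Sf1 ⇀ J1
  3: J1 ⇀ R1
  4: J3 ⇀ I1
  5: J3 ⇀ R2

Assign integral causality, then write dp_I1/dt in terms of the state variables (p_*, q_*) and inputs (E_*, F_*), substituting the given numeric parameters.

dp_I1/dt = F_Sf1 - 3*p_I1/4

#2 stroke→Sf1  (Sf1 fixes flow; stroke at Sf1)
#4 stroke→I1  (I1: I, integral causality)
#1 stroke→J3  (common-f at J3 fixed by 4)
#5 stroke→J3  (J3 flow already set via bond 4)
#0 stroke→J2  (only one effort-in slot at J2)
#3 stroke→J1  (J1: last free bond brings effort in)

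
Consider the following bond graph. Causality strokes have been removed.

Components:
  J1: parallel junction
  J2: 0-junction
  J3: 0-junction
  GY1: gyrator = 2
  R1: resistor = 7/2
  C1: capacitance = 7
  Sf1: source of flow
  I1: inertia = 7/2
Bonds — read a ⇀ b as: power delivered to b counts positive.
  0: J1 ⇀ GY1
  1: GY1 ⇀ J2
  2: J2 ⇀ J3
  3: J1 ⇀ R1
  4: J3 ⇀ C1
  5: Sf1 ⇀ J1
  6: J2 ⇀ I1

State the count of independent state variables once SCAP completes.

bond 5 stroke→Sf1  (Sf1 fixes flow; stroke at Sf1)
bond 4 stroke→J3  (C1: C, integral causality)
bond 2 stroke→J2  (J3 effort already set via bond 4)
bond 1 stroke→GY1  (J2 effort already set via bond 2)
bond 6 stroke→I1  (common-e at J2 fixed by 2)
bond 0 stroke→GY1  (GY GY1: same side as bond 1)
bond 3 stroke→J1  (J1: last free bond brings effort in)

2  (C1, I1 all integral)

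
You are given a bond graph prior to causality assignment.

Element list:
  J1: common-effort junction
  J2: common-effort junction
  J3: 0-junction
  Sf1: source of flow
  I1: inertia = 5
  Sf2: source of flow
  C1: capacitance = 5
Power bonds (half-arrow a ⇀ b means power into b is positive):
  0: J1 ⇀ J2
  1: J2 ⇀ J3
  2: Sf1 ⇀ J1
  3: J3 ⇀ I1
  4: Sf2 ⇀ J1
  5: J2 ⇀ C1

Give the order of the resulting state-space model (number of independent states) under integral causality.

2  (C1, I1 all integral)

β2 stroke→Sf1  (source Sf1 imposes f)
β4 stroke→Sf2  (source Sf2 imposes f)
β0 stroke→J1  (J1: last free bond brings effort in)
β3 stroke→I1  (prefer integral on I1)
β1 stroke→J3  (closing 0-jn rule on J3)
β5 stroke→J2  (only one effort-in slot at J2)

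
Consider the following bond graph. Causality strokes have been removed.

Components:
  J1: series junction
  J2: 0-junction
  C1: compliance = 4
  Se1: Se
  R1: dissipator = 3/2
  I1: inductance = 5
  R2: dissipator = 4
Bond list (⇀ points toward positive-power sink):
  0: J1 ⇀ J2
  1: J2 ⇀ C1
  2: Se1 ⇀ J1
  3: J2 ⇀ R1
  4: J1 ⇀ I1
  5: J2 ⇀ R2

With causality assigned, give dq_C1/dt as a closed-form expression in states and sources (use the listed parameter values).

dq_C1/dt = p_I1/5 - 11*q_C1/48

b2 →J1  (Se1: effort source, stroke at far end)
b1 →J2  (prefer integral on C1)
b0 →J1  (J2: bond 1 brought effort, rest push out)
b3 →R1  (J2: bond 1 brought effort, rest push out)
b5 →R2  (J2 effort already set via bond 1)
b4 →I1  (closing 1-jn rule on J1)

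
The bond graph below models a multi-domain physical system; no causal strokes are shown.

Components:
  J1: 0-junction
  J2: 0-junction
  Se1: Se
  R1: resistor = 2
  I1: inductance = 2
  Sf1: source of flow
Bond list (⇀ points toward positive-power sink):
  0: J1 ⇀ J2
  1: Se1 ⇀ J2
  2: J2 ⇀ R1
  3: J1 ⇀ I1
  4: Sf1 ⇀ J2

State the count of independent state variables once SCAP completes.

bond 1 →J2  (Se1: effort source, stroke at far end)
bond 4 →Sf1  (Sf1 fixes flow; stroke at Sf1)
bond 0 →J1  (J2 effort already set via bond 1)
bond 2 →R1  (common-e at J2 fixed by 1)
bond 3 →I1  (0-jn J1 has e-setter on 0)

1  (I1 all integral)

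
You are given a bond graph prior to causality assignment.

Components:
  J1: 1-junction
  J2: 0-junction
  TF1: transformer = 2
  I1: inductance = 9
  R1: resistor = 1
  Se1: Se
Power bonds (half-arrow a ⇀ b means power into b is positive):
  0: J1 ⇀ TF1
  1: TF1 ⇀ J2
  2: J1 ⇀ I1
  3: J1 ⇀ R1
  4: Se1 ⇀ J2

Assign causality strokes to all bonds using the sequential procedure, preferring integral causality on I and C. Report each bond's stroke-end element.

b4 stroke at J2  (Se1 (Se) sets effort on bond)
b1 stroke at TF1  (common-e at J2 fixed by 4)
b0 stroke at J1  (TF1 one-in-one-out from 1)
b2 stroke at I1  (I1 integral (f out))
b3 stroke at J1  (J1 flow already set via bond 2)

b0 stroke→J1
b1 stroke→TF1
b2 stroke→I1
b3 stroke→J1
b4 stroke→J2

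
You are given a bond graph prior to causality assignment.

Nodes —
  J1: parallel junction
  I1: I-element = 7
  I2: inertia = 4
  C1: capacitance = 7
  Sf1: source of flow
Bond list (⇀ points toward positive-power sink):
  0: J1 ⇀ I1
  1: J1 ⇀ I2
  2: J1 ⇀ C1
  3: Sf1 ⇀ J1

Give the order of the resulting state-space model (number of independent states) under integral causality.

#3 |Sf1  (Sf1 (Sf) sets flow on bond)
#0 |I1  (prefer integral on I1)
#1 |I2  (I2: I, integral causality)
#2 |J1  (only one effort-in slot at J1)

3  (C1, I1, I2 all integral)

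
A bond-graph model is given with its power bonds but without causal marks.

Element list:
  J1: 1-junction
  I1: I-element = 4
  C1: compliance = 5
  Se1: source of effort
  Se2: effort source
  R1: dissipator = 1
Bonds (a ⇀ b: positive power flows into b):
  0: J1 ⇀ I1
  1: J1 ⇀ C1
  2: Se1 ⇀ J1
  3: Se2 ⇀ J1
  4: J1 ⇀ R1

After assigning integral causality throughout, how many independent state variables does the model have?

β2 stroke→J1  (source Se1 imposes e)
β3 stroke→J1  (source Se2 imposes e)
β0 stroke→I1  (I1: I, integral causality)
β1 stroke→J1  (J1 flow already set via bond 0)
β4 stroke→J1  (common-f at J1 fixed by 0)

2  (C1, I1 all integral)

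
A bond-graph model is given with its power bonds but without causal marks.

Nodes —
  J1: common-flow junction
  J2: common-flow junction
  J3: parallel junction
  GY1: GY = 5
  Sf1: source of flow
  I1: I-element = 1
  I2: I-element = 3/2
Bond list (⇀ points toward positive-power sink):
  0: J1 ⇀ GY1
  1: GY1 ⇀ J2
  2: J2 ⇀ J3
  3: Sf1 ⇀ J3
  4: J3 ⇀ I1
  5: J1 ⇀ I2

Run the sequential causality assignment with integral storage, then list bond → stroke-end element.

#3 →Sf1  (source Sf1 imposes f)
#4 →I1  (I1 outputs flow p/I1)
#2 →J3  (J3: last free bond brings effort in)
#1 →J2  (J2 flow already set via bond 2)
#0 →J1  (GY1 both-in/both-out from 1)
#5 →I2  (J1: last free bond brings flow in)

#0 |J1
#1 |J2
#2 |J3
#3 |Sf1
#4 |I1
#5 |I2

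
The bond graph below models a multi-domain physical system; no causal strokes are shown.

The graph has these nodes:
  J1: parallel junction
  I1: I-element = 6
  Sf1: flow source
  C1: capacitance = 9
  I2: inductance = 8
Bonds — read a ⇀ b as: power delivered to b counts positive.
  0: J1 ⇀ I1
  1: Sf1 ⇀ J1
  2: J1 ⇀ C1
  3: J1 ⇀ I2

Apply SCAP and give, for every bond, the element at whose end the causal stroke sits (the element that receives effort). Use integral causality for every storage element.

#1 stroke at Sf1  (Sf1: flow source, stroke at near end)
#0 stroke at I1  (prefer integral on I1)
#2 stroke at J1  (C1: C, integral causality)
#3 stroke at I2  (J1: bond 2 brought effort, rest push out)

#0 stroke→I1
#1 stroke→Sf1
#2 stroke→J1
#3 stroke→I2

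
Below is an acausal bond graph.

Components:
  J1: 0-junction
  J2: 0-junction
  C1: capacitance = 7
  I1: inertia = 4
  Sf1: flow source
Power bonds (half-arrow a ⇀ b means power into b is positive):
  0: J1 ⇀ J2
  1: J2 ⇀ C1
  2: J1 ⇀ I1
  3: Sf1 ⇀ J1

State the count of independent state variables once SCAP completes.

β3 |Sf1  (Sf1 fixes flow; stroke at Sf1)
β1 |J2  (prefer integral on C1)
β0 |J1  (J2: bond 1 brought effort, rest push out)
β2 |I1  (J1 effort already set via bond 0)

2  (C1, I1 all integral)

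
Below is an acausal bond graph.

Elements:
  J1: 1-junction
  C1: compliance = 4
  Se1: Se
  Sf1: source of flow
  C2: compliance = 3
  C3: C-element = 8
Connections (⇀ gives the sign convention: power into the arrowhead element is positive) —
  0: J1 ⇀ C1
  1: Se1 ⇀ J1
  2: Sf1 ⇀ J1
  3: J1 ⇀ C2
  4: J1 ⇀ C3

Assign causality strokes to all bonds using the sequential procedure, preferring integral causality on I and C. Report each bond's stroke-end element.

b1 →J1  (Se1 (Se) sets effort on bond)
b2 →Sf1  (Sf1: flow source, stroke at near end)
b0 →J1  (J1: bond 2 brought flow, rest push out)
b3 →J1  (common-f at J1 fixed by 2)
b4 →J1  (J1: bond 2 brought flow, rest push out)

b0 stroke→J1
b1 stroke→J1
b2 stroke→Sf1
b3 stroke→J1
b4 stroke→J1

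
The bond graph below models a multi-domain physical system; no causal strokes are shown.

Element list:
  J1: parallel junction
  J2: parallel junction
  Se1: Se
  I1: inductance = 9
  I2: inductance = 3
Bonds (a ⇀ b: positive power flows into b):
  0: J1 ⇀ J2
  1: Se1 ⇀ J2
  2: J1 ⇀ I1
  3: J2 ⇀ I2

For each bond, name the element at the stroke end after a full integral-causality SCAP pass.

bond 1 |J2  (Se1: effort source, stroke at far end)
bond 0 |J1  (J2: bond 1 brought effort, rest push out)
bond 3 |I2  (0-jn J2 has e-setter on 1)
bond 2 |I1  (J1 effort already set via bond 0)

bond 0 stroke at J1
bond 1 stroke at J2
bond 2 stroke at I1
bond 3 stroke at I2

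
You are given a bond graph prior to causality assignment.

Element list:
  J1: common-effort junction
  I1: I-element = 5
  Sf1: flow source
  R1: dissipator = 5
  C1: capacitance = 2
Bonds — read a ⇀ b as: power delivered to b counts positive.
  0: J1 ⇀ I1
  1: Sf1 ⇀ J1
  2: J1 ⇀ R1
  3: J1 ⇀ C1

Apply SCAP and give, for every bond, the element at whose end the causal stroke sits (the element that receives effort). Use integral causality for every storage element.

bond 0 stroke→I1
bond 1 stroke→Sf1
bond 2 stroke→R1
bond 3 stroke→J1

#1 →Sf1  (Sf1 fixes flow; stroke at Sf1)
#0 →I1  (I1 integral (f out))
#3 →J1  (prefer integral on C1)
#2 →R1  (common-e at J1 fixed by 3)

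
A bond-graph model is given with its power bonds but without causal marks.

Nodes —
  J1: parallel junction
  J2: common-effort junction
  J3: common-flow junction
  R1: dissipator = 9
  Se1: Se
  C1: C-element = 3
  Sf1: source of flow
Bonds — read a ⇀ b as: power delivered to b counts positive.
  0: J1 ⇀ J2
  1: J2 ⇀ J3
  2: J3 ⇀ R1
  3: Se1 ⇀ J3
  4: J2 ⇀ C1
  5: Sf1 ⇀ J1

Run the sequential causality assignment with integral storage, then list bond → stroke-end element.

β3 stroke at J3  (Se1: effort source, stroke at far end)
β5 stroke at Sf1  (Sf1 (Sf) sets flow on bond)
β0 stroke at J1  (J1 needs exactly one e-in)
β4 stroke at J2  (C1 outputs effort q/C1)
β1 stroke at J3  (J2: bond 4 brought effort, rest push out)
β2 stroke at R1  (closing 1-jn rule on J3)

β0 |J1
β1 |J3
β2 |R1
β3 |J3
β4 |J2
β5 |Sf1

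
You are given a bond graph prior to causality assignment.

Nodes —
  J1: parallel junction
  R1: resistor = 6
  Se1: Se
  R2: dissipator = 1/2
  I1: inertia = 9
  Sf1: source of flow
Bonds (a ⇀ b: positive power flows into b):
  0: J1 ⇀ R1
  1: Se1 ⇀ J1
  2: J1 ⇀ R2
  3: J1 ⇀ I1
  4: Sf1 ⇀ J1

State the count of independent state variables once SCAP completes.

b1 stroke→J1  (Se1 (Se) sets effort on bond)
b4 stroke→Sf1  (Sf1 (Sf) sets flow on bond)
b0 stroke→R1  (common-e at J1 fixed by 1)
b2 stroke→R2  (J1 effort already set via bond 1)
b3 stroke→I1  (common-e at J1 fixed by 1)

1  (I1 all integral)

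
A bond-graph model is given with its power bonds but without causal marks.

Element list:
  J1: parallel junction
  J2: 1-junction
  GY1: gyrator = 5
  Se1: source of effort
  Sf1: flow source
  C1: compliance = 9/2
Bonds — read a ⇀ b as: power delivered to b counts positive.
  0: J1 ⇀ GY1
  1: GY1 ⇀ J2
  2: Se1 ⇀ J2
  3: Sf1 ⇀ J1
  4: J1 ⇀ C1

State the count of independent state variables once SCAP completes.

1  (C1 all integral)

b2 →J2  (source Se1 imposes e)
b3 →Sf1  (Sf1 (Sf) sets flow on bond)
b1 →GY1  (only one flow-in slot at J2)
b0 →GY1  (through GY1, causality inverts; strokes same side of GY1)
b4 →J1  (closing 0-jn rule on J1)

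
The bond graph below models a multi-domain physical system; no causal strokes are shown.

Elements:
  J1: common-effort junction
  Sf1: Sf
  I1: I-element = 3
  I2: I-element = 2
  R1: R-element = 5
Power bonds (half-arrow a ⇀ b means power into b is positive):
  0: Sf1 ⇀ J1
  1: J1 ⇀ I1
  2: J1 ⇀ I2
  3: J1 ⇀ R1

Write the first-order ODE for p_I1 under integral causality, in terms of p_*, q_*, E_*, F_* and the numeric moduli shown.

bond 0 stroke at Sf1  (Sf1 (Sf) sets flow on bond)
bond 1 stroke at I1  (I1 outputs flow p/I1)
bond 2 stroke at I2  (I2: I, integral causality)
bond 3 stroke at J1  (J1 needs exactly one e-in)

dp_I1/dt = 5*F_Sf1 - 5*p_I1/3 - 5*p_I2/2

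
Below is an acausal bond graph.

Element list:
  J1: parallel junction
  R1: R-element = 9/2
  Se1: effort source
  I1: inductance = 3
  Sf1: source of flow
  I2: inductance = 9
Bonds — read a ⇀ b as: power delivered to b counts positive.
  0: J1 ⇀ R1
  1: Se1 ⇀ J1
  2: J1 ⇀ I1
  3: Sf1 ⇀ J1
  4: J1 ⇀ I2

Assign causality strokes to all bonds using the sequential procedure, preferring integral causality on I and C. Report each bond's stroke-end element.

b0 stroke→R1
b1 stroke→J1
b2 stroke→I1
b3 stroke→Sf1
b4 stroke→I2

#1 |J1  (Se1 fixes effort; stroke away)
#3 |Sf1  (Sf1 fixes flow; stroke at Sf1)
#0 |R1  (common-e at J1 fixed by 1)
#2 |I1  (J1: bond 1 brought effort, rest push out)
#4 |I2  (J1: bond 1 brought effort, rest push out)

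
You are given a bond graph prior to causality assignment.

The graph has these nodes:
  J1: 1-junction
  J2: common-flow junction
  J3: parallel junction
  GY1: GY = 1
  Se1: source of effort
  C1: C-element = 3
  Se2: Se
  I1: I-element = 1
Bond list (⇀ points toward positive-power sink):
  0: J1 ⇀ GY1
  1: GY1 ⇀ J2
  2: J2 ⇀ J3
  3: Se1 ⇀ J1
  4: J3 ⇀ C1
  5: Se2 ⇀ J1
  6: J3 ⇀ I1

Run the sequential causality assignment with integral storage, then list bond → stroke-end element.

#0 stroke at GY1
#1 stroke at GY1
#2 stroke at J2
#3 stroke at J1
#4 stroke at J3
#5 stroke at J1
#6 stroke at I1

bond 3 |J1  (Se1 fixes effort; stroke away)
bond 5 |J1  (Se2 (Se) sets effort on bond)
bond 0 |GY1  (only one flow-in slot at J1)
bond 1 |GY1  (GY GY1: same side as bond 0)
bond 2 |J2  (J2: bond 1 brought flow, rest push out)
bond 4 |J3  (C1 outputs effort q/C1)
bond 6 |I1  (0-jn J3 has e-setter on 4)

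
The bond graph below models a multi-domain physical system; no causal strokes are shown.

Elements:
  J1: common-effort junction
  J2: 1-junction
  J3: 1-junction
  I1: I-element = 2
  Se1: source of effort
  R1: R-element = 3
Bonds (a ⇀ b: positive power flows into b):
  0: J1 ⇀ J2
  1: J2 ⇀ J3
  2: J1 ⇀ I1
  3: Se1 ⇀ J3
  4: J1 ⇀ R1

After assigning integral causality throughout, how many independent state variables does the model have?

#3 →J3  (source Se1 imposes e)
#1 →J2  (closing 1-jn rule on J3)
#0 →J1  (J2 needs exactly one f-in)
#2 →I1  (J1 effort already set via bond 0)
#4 →R1  (J1: bond 0 brought effort, rest push out)

1  (I1 all integral)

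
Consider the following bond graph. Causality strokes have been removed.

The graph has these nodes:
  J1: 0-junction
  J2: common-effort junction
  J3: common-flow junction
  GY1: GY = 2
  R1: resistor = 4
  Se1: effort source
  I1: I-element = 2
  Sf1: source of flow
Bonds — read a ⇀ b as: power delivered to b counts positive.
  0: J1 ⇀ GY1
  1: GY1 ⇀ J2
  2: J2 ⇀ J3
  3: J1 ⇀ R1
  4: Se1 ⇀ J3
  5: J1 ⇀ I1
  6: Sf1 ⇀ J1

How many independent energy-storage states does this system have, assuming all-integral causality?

1  (I1 all integral)

#4 stroke→J3  (Se1 (Se) sets effort on bond)
#6 stroke→Sf1  (Sf1 fixes flow; stroke at Sf1)
#2 stroke→J2  (only one flow-in slot at J3)
#1 stroke→GY1  (J2 effort already set via bond 2)
#0 stroke→GY1  (through GY1, causality inverts; strokes same side of GY1)
#5 stroke→I1  (I1 outputs flow p/I1)
#3 stroke→J1  (closing 0-jn rule on J1)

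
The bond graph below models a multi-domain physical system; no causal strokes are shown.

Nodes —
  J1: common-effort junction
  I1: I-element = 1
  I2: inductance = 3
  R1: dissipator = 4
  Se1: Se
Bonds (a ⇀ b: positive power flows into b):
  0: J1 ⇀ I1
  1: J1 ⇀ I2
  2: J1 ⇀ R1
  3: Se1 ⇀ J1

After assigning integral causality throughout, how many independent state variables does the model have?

2  (I1, I2 all integral)

bond 3 stroke at J1  (Se1 fixes effort; stroke away)
bond 0 stroke at I1  (J1: bond 3 brought effort, rest push out)
bond 1 stroke at I2  (J1: bond 3 brought effort, rest push out)
bond 2 stroke at R1  (J1: bond 3 brought effort, rest push out)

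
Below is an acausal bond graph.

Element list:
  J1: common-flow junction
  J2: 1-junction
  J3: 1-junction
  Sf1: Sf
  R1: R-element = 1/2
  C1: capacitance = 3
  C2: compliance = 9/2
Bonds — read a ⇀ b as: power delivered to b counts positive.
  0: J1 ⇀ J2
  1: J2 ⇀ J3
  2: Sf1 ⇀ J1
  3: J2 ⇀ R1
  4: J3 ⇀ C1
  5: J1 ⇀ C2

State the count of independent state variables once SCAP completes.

bond 2 stroke at Sf1  (Sf1 (Sf) sets flow on bond)
bond 0 stroke at J1  (common-f at J1 fixed by 2)
bond 5 stroke at J1  (1-jn J1 has f-setter on 2)
bond 1 stroke at J2  (common-f at J2 fixed by 0)
bond 3 stroke at J2  (J2 flow already set via bond 0)
bond 4 stroke at J3  (J3: bond 1 brought flow, rest push out)

2  (C1, C2 all integral)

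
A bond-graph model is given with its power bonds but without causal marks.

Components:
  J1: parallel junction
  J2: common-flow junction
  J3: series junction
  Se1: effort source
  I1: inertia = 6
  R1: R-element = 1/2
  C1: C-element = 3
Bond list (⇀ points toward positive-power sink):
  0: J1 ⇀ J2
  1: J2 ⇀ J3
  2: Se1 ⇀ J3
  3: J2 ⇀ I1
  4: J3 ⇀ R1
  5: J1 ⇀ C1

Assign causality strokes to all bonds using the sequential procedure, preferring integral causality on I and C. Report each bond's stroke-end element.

#0 stroke→J2
#1 stroke→J2
#2 stroke→J3
#3 stroke→I1
#4 stroke→J3
#5 stroke→J1

b2 stroke→J3  (Se1 (Se) sets effort on bond)
b3 stroke→I1  (I1 outputs flow p/I1)
b0 stroke→J2  (1-jn J2 has f-setter on 3)
b1 stroke→J2  (J2 flow already set via bond 3)
b4 stroke→J3  (common-f at J3 fixed by 1)
b5 stroke→J1  (J1 needs exactly one e-in)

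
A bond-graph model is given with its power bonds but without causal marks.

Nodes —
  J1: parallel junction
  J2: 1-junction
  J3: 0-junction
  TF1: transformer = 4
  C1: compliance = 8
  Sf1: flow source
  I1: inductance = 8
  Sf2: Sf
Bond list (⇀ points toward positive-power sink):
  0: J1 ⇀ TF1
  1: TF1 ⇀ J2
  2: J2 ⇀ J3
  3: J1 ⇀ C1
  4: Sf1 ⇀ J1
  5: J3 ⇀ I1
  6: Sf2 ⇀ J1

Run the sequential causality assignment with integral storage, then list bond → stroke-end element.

bond 0 stroke→TF1
bond 1 stroke→J2
bond 2 stroke→J3
bond 3 stroke→J1
bond 4 stroke→Sf1
bond 5 stroke→I1
bond 6 stroke→Sf2

b4 stroke→Sf1  (Sf1 (Sf) sets flow on bond)
b6 stroke→Sf2  (Sf2 fixes flow; stroke at Sf2)
b3 stroke→J1  (C1 integral (e out))
b0 stroke→TF1  (common-e at J1 fixed by 3)
b1 stroke→J2  (TF1: transformer flips bond 0)
b2 stroke→J3  (closing 1-jn rule on J2)
b5 stroke→I1  (J3 effort already set via bond 2)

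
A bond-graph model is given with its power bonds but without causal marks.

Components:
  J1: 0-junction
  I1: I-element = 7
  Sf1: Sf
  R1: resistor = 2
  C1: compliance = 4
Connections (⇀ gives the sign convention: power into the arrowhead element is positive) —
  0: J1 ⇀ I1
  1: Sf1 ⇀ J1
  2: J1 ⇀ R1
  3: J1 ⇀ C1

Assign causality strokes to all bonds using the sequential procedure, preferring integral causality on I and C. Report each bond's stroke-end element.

#0 →I1
#1 →Sf1
#2 →R1
#3 →J1

bond 1 →Sf1  (Sf1: flow source, stroke at near end)
bond 0 →I1  (I1 outputs flow p/I1)
bond 3 →J1  (C1: C, integral causality)
bond 2 →R1  (common-e at J1 fixed by 3)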